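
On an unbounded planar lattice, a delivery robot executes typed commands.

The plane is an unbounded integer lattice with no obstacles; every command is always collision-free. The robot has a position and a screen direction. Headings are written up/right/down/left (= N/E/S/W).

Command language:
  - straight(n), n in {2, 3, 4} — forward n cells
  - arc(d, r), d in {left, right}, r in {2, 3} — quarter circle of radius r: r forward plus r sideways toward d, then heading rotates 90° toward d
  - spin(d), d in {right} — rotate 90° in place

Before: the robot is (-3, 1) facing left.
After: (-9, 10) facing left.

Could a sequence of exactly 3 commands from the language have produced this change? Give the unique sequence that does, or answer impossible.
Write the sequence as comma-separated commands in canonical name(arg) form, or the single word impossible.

key: still facing W at the end — net rotation zero over 3 steps
initial: (-3, 1) facing left
[1] after arc(right, 3): (-6, 4) facing up
[2] after straight(3): (-6, 7) facing up
[3] after arc(left, 3): (-9, 10) facing left
uniquely the one of 512 3-step routes that fits.

arc(right, 3), straight(3), arc(left, 3)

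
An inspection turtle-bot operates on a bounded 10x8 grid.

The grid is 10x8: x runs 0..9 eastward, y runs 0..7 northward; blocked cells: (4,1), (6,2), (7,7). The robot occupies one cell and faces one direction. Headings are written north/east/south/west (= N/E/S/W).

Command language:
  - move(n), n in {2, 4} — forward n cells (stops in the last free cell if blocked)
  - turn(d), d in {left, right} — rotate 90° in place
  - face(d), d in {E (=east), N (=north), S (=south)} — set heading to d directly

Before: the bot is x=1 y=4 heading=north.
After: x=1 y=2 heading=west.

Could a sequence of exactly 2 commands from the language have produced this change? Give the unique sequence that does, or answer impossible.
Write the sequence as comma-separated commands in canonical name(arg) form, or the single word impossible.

impossible

checked all 2-command options: none fits.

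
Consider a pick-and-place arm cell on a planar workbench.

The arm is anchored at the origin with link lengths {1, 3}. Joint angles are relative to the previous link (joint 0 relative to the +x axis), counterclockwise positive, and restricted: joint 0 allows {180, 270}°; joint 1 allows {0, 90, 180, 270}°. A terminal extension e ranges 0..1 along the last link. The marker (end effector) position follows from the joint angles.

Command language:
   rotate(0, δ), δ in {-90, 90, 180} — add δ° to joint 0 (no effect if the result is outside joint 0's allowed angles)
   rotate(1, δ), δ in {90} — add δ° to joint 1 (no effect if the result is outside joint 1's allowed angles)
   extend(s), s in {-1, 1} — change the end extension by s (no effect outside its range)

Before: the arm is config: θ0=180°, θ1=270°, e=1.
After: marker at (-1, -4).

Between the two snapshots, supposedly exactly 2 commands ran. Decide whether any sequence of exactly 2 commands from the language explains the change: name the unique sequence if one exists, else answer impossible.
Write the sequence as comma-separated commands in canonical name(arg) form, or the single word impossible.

t0: config: θ0=180°, θ1=270°, e=1
step 1 (rotate(1, 90)): config: θ0=180°, θ1=0°, e=1
step 2 (rotate(1, 90)): config: θ0=180°, θ1=90°, e=1
no rival 2-sequence matches.

rotate(1, 90), rotate(1, 90)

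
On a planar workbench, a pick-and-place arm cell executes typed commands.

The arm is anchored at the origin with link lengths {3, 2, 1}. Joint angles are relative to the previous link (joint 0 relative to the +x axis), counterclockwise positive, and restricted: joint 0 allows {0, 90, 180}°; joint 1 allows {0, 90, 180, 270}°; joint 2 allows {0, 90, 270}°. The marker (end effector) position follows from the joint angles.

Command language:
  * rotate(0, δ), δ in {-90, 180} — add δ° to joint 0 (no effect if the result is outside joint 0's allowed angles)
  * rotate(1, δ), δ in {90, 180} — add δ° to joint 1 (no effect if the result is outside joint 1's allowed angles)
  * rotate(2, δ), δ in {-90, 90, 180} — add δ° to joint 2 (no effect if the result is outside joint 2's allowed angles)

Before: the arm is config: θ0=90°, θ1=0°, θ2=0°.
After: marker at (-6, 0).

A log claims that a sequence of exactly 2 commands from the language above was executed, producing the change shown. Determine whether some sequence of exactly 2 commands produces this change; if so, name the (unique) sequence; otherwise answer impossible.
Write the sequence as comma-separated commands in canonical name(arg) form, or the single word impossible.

rotate(0, -90), rotate(0, 180)

key: order matters: swapping rotate(0, -90) and rotate(0, 180) lands elsewhere
start: config: θ0=90°, θ1=0°, θ2=0°
1. rotate(0, -90) → config: θ0=0°, θ1=0°, θ2=0°
2. rotate(0, 180) → config: θ0=180°, θ1=0°, θ2=0°
no other 2-command option fits: unique.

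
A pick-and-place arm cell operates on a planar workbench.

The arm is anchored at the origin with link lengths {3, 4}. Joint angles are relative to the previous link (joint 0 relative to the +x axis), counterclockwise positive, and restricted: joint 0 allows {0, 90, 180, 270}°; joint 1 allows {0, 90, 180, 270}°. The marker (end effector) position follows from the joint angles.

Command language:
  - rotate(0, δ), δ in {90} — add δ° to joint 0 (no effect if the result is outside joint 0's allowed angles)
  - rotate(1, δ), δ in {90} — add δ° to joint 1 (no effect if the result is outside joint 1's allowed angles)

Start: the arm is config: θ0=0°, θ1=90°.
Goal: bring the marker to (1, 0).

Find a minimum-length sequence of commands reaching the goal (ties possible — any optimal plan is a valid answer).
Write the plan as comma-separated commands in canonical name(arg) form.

begin: config: θ0=0°, θ1=90°
step 1 (rotate(0, 90)): config: θ0=90°, θ1=90°
step 2 (rotate(0, 90)): config: θ0=180°, θ1=90°
step 3 (rotate(1, 90)): config: θ0=180°, θ1=180°
minimal: 3 command(s), checked below 3.

rotate(0, 90), rotate(0, 90), rotate(1, 90)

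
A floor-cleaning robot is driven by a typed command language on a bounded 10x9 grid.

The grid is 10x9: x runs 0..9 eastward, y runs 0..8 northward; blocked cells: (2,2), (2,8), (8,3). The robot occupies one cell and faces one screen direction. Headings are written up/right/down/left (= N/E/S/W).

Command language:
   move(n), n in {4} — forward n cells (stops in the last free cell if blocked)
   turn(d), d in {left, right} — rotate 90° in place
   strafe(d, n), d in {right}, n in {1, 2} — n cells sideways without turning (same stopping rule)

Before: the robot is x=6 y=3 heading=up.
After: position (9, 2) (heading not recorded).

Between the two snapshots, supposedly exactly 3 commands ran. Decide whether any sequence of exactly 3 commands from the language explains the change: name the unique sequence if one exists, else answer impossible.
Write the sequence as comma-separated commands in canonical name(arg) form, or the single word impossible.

turn(right), strafe(right, 1), move(4)

key: move(4) runs into the grid edge before its full distance
initial: x=6 y=3 heading=up
1. turn(right) → x=6 y=3 heading=right
2. strafe(right, 1) → x=6 y=2 heading=right
3. move(4) → x=9 y=2 heading=right
uniquely the one of 125 3-step routes that fits.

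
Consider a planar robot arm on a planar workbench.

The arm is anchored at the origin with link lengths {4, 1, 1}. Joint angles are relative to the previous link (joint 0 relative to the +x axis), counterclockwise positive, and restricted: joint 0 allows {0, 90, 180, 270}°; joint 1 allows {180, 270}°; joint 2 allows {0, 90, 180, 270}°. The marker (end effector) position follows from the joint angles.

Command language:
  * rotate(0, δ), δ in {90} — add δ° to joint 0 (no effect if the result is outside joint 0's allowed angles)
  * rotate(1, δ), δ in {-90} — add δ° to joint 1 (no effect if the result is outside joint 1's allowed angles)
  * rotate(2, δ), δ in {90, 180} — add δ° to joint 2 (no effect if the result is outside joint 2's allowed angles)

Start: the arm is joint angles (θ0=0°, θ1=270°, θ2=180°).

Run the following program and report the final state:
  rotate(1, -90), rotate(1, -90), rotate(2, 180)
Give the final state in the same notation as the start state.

from: joint angles (θ0=0°, θ1=270°, θ2=180°)
t=1 rotate(1, -90) ⇒ joint angles (θ0=0°, θ1=180°, θ2=180°)
t=2 rotate(1, -90) ⇒ joint angles (θ0=0°, θ1=180°, θ2=180°)
t=3 rotate(2, 180) ⇒ joint angles (θ0=0°, θ1=180°, θ2=0°)

joint angles (θ0=0°, θ1=180°, θ2=0°)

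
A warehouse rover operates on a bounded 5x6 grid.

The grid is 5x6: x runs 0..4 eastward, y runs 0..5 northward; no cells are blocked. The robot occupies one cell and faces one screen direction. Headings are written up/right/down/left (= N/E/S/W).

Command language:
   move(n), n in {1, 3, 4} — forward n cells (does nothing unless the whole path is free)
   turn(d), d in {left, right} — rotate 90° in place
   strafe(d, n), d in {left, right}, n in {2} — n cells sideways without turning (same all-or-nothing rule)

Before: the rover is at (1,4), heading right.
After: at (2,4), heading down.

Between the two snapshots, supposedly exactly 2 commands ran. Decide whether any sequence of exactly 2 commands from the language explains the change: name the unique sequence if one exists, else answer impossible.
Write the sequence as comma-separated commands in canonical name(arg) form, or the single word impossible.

move(1), turn(right)

key: position moved to (2,4) AND the heading swung to S — translation plus rotation needed
start: at (1,4), heading right
t=1 move(1) ⇒ at (2,4), heading right
t=2 turn(right) ⇒ at (2,4), heading down
uniquely the one of 49 2-step routes that fits.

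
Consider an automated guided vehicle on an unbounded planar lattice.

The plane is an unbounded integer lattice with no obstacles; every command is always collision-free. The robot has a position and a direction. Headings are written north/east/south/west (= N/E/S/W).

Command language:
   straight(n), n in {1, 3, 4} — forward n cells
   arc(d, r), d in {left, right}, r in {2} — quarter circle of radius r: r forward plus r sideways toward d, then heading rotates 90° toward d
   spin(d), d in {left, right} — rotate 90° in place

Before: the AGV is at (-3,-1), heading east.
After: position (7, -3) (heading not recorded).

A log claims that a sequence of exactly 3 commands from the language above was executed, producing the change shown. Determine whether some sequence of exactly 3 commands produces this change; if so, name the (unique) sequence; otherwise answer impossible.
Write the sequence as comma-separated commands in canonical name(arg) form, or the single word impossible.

straight(4), straight(4), arc(right, 2)

key: running arc(right, 2) before straight(4) would end elsewhere — order is forced
initial: at (-3,-1), heading east
1. straight(4) → at (1,-1), heading east
2. straight(4) → at (5,-1), heading east
3. arc(right, 2) → at (7,-3), heading south
no rival 3-sequence matches.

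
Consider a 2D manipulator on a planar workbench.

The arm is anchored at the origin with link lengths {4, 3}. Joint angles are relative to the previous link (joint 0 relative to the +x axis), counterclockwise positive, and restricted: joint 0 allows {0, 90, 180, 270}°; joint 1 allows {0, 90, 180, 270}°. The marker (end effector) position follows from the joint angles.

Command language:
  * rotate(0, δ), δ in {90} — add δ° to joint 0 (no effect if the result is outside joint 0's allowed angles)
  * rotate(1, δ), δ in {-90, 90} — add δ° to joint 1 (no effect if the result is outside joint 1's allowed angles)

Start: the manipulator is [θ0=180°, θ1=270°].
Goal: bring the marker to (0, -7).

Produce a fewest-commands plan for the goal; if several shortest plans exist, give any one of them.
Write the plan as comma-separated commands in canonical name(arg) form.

rotate(0, 90), rotate(1, 90)

begin: [θ0=180°, θ1=270°]
1. rotate(0, 90) → [θ0=270°, θ1=270°]
2. rotate(1, 90) → [θ0=270°, θ1=0°]
minimal: 2 command(s), checked below 2.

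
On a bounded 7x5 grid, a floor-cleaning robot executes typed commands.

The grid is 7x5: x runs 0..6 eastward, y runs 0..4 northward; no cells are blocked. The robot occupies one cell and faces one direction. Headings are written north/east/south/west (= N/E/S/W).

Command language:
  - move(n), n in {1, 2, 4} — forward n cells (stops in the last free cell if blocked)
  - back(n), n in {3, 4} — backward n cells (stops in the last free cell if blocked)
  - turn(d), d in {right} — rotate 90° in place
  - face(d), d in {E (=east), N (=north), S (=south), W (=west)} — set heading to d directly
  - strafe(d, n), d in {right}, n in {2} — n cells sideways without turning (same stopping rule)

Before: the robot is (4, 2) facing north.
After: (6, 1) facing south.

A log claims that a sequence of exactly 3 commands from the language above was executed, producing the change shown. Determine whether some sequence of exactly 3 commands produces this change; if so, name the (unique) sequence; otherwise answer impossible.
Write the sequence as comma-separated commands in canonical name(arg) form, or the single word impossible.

strafe(right, 2), face(S), move(1)

key: order matters: swapping strafe(right, 2) and move(1) lands elsewhere
from: (4, 2) facing north
step 1 (strafe(right, 2)): (6, 2) facing north
step 2 (face(S)): (6, 2) facing south
step 3 (move(1)): (6, 1) facing south
no other 3-command option fits: unique.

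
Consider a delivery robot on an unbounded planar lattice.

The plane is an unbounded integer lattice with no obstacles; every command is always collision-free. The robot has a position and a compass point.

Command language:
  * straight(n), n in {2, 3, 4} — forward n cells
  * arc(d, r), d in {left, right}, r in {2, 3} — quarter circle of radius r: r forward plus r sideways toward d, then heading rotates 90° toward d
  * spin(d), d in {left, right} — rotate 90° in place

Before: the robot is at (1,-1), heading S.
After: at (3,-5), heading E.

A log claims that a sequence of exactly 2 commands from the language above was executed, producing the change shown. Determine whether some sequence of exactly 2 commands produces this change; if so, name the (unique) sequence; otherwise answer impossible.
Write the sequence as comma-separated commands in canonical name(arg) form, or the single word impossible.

key: running arc(left, 2) before straight(2) would end elsewhere — order is forced
t0: at (1,-1), heading S
step 1 (straight(2)): at (1,-3), heading S
step 2 (arc(left, 2)): at (3,-5), heading E
no rival 2-sequence matches.

straight(2), arc(left, 2)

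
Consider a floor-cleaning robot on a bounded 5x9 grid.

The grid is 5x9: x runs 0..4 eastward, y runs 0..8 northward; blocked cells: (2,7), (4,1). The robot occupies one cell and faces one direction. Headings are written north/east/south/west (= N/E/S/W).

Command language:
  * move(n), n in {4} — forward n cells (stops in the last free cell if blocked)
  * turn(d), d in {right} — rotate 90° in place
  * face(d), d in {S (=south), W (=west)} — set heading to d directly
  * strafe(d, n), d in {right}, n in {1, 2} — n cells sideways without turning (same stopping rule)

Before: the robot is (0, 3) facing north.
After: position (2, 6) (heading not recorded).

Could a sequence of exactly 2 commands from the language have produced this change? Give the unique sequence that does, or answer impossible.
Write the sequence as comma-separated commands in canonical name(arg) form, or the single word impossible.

strafe(right, 2), move(4)

key: running move(4) before strafe(right, 2) would end elsewhere — order is forced
start: (0, 3) facing north
step 1 (strafe(right, 2)): (2, 3) facing north
step 2 (move(4)): (2, 6) facing north
no other 2-command option fits: unique.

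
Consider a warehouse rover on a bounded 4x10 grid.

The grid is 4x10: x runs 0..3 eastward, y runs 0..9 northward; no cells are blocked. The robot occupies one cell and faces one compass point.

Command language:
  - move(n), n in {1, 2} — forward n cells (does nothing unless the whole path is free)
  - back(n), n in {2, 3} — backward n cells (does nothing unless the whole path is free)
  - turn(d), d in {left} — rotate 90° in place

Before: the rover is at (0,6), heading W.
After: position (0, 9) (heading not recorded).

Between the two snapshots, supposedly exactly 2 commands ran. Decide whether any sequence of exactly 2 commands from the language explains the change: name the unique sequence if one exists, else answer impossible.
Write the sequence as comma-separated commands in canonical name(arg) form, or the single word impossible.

key: order matters: swapping turn(left) and back(3) lands elsewhere
begin: at (0,6), heading W
[1] after turn(left): at (0,6), heading S
[2] after back(3): at (0,9), heading S
uniquely the one of 25 2-step routes that fits.

turn(left), back(3)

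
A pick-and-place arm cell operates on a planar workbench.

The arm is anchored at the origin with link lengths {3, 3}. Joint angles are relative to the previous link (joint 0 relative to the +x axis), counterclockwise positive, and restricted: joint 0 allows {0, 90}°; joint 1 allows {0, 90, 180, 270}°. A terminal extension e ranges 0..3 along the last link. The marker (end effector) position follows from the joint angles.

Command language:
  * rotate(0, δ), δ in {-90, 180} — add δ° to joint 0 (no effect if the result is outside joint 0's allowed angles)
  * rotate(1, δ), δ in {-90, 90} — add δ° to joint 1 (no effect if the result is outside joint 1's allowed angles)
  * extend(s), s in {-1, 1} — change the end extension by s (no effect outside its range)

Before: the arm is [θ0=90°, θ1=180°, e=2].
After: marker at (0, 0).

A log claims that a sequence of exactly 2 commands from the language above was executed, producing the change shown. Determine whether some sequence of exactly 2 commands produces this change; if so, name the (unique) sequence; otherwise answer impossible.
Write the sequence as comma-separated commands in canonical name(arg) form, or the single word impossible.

initial: [θ0=90°, θ1=180°, e=2]
step 1 (extend(-1)): [θ0=90°, θ1=180°, e=1]
step 2 (extend(-1)): [θ0=90°, θ1=180°, e=0]
all 36 alternatives checked — unique.

extend(-1), extend(-1)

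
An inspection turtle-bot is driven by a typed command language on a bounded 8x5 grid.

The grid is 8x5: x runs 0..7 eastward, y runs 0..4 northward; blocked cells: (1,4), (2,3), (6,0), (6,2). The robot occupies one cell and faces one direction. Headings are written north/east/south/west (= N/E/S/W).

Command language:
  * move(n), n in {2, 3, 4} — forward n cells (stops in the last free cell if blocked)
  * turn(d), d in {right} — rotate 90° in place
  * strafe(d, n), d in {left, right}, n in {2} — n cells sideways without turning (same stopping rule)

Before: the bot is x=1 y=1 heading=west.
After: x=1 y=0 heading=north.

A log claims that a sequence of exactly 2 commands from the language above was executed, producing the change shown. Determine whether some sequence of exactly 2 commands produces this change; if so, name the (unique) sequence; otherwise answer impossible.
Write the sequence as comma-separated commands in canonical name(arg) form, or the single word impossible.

key: running turn(right) before strafe(left, 2) would end elsewhere — order is forced
initial: x=1 y=1 heading=west
1. strafe(left, 2) → x=1 y=0 heading=west
2. turn(right) → x=1 y=0 heading=north
all 36 alternatives checked — unique.

strafe(left, 2), turn(right)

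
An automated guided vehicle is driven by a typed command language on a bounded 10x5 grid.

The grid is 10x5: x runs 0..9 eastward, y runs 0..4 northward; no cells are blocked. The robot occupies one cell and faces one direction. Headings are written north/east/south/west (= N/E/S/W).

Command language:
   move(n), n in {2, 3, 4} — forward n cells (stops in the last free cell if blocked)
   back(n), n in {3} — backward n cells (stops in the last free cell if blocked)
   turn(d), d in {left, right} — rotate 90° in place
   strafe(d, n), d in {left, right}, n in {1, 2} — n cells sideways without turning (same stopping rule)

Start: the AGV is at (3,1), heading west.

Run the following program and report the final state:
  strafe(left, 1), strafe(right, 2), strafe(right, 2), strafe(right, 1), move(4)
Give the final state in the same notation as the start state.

start: at (3,1), heading west
1. strafe(left, 1) → at (3,0), heading west
2. strafe(right, 2) → at (3,2), heading west
3. strafe(right, 2) → at (3,4), heading west
4. strafe(right, 1) → at (3,4), heading west
5. move(4) → at (0,4), heading west

at (0,4), heading west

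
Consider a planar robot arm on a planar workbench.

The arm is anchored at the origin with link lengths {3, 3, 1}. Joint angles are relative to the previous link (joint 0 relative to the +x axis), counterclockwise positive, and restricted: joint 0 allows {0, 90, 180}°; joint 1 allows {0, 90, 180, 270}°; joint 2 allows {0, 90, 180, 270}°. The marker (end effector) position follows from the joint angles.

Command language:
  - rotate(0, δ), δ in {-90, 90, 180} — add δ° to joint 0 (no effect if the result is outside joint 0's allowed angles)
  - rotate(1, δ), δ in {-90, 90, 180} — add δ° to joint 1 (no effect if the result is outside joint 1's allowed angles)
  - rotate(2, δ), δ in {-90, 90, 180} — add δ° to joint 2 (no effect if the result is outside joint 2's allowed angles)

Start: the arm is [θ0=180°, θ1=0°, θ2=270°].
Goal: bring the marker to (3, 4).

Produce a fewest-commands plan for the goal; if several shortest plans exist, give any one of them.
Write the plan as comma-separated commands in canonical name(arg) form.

begin: [θ0=180°, θ1=0°, θ2=270°]
[1] after rotate(2, 180): [θ0=180°, θ1=0°, θ2=90°]
[2] after rotate(1, -90): [θ0=180°, θ1=270°, θ2=90°]
[3] after rotate(0, -90): [θ0=90°, θ1=270°, θ2=90°]
nothing shorter than 3 reaches the goal.

rotate(2, 180), rotate(1, -90), rotate(0, -90)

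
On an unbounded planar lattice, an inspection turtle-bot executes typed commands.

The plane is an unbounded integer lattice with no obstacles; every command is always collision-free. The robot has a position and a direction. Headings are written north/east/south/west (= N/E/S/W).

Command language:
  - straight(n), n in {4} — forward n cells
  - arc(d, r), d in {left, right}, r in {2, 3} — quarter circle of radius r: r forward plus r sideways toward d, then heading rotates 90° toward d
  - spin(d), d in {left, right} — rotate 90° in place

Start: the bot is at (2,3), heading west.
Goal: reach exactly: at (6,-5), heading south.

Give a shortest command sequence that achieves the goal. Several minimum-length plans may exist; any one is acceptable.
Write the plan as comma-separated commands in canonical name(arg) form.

arc(left, 2), arc(left, 3), arc(right, 3)

t0: at (2,3), heading west
[1] after arc(left, 2): at (0,1), heading south
[2] after arc(left, 3): at (3,-2), heading east
[3] after arc(right, 3): at (6,-5), heading south
minimal: 3 command(s), checked below 3.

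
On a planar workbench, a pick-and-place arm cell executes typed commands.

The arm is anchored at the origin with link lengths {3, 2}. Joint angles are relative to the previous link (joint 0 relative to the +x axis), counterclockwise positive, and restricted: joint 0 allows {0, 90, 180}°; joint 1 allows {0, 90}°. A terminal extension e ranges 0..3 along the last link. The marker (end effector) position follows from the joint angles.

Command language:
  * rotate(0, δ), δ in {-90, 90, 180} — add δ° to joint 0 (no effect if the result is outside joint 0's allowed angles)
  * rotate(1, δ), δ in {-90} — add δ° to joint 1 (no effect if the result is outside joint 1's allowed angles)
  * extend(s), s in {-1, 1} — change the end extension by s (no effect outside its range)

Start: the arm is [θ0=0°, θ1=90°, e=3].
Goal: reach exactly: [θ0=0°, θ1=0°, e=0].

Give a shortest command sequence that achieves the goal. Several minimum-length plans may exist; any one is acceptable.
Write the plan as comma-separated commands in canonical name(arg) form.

start: [θ0=0°, θ1=90°, e=3]
[1] after rotate(1, -90): [θ0=0°, θ1=0°, e=3]
[2] after extend(-1): [θ0=0°, θ1=0°, e=2]
[3] after extend(-1): [θ0=0°, θ1=0°, e=1]
[4] after extend(-1): [θ0=0°, θ1=0°, e=0]
minimal: 4 command(s), checked below 4.

rotate(1, -90), extend(-1), extend(-1), extend(-1)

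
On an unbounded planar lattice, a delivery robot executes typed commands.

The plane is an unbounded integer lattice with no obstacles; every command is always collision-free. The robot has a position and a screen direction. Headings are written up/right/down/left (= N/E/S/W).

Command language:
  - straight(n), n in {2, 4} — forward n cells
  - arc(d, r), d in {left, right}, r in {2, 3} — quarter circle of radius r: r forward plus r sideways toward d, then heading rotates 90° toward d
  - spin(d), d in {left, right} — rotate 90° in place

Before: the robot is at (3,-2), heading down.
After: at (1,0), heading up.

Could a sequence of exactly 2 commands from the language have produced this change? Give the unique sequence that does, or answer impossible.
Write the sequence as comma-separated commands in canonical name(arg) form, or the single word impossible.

spin(right), arc(right, 2)

key: position moved to (1,0) AND the heading swung to N — translation plus rotation needed
start: at (3,-2), heading down
1. spin(right) → at (3,-2), heading left
2. arc(right, 2) → at (1,0), heading up
uniquely the one of 64 2-step routes that fits.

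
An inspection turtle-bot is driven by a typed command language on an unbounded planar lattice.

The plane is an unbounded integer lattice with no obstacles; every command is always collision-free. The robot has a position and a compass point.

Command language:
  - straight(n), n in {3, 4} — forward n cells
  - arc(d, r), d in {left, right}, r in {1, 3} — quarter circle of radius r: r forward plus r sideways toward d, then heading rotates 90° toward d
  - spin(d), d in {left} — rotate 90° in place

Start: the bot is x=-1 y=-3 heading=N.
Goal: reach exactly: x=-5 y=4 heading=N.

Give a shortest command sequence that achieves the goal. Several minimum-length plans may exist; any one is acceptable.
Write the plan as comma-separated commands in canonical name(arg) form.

from: x=-1 y=-3 heading=N
1. arc(left, 1) → x=-2 y=-2 heading=W
2. arc(right, 3) → x=-5 y=1 heading=N
3. straight(3) → x=-5 y=4 heading=N
minimal: 3 command(s), checked below 3.

arc(left, 1), arc(right, 3), straight(3)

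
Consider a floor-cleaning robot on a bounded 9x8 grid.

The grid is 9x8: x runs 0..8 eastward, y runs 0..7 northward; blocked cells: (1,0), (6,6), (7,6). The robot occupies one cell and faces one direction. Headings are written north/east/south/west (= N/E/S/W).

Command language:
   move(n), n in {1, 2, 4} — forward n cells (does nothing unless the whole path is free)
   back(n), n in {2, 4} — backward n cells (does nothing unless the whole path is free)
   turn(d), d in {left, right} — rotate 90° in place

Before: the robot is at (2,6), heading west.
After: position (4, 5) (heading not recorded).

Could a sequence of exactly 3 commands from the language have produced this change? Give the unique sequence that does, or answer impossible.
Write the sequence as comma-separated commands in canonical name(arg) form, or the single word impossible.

key: order matters: swapping back(2) and move(1) lands elsewhere
from: at (2,6), heading west
t=1 back(2) ⇒ at (4,6), heading west
t=2 turn(left) ⇒ at (4,6), heading south
t=3 move(1) ⇒ at (4,5), heading south
all 343 alternatives checked — unique.

back(2), turn(left), move(1)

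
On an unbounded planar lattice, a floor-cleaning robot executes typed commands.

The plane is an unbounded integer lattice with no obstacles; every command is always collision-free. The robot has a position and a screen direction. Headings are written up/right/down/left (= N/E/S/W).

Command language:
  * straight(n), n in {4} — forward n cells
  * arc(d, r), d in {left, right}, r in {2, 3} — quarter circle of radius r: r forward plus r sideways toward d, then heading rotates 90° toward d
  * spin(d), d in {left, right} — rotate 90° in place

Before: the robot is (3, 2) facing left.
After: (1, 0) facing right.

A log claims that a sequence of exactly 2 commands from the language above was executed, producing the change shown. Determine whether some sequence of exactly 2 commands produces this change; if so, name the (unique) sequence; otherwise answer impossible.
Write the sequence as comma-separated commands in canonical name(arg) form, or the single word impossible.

arc(left, 2), spin(left)

key: order matters: swapping arc(left, 2) and spin(left) lands elsewhere
start: (3, 2) facing left
step 1 (arc(left, 2)): (1, 0) facing down
step 2 (spin(left)): (1, 0) facing right
no other 2-command option fits: unique.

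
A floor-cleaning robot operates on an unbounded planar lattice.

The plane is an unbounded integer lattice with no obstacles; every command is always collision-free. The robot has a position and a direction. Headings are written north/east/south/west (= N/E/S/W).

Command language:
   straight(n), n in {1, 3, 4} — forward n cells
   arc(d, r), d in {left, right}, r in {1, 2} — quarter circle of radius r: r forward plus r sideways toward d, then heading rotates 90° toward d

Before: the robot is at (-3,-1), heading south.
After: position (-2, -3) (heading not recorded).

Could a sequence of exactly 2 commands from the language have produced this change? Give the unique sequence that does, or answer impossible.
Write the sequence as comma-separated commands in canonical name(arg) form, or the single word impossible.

straight(1), arc(left, 1)

key: order matters: swapping straight(1) and arc(left, 1) lands elsewhere
t0: at (-3,-1), heading south
step 1 (straight(1)): at (-3,-2), heading south
step 2 (arc(left, 1)): at (-2,-3), heading east
no other 2-command option fits: unique.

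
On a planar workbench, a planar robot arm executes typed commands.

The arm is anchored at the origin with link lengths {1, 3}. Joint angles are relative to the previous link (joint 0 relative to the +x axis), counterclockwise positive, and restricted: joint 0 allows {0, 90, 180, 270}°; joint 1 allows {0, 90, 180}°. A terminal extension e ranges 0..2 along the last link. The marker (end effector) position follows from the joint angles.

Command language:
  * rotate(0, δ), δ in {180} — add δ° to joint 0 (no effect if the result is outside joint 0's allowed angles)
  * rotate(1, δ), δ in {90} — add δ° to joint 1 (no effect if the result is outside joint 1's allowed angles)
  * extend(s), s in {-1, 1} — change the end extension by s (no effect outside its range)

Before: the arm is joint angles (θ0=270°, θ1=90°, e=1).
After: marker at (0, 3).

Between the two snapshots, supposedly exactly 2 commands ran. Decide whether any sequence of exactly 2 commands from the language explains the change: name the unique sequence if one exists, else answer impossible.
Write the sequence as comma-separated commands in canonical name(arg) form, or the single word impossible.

initial: joint angles (θ0=270°, θ1=90°, e=1)
1. rotate(1, 90) → joint angles (θ0=270°, θ1=180°, e=1)
2. rotate(1, 90) → joint angles (θ0=270°, θ1=180°, e=1)
uniquely the one of 16 2-step routes that fits.

rotate(1, 90), rotate(1, 90)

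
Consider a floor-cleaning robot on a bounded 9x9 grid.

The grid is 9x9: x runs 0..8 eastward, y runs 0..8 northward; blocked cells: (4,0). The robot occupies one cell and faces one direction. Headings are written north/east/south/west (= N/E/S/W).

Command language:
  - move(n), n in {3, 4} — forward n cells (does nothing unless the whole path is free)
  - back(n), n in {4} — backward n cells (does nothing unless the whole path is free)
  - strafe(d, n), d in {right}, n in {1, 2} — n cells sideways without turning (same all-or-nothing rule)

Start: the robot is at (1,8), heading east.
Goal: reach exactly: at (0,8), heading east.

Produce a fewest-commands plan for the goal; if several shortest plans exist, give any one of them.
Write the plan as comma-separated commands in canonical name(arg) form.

move(3), back(4)

begin: at (1,8), heading east
[1] after move(3): at (4,8), heading east
[2] after back(4): at (0,8), heading east
minimal: 2 command(s), checked below 2.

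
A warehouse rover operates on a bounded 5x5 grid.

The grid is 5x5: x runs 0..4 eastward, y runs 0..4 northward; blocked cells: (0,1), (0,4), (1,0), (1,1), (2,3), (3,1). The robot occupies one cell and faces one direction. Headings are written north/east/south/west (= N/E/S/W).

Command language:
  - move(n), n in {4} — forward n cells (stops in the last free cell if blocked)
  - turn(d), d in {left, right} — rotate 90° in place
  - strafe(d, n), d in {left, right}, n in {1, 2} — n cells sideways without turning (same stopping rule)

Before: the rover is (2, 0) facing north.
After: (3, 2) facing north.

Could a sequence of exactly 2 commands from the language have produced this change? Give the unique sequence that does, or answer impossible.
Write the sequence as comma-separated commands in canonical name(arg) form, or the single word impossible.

move(4), strafe(right, 1)

key: running strafe(right, 1) before move(4) would end elsewhere — order is forced
start: (2, 0) facing north
step 1 (move(4)): (2, 2) facing north
step 2 (strafe(right, 1)): (3, 2) facing north
uniquely the one of 49 2-step routes that fits.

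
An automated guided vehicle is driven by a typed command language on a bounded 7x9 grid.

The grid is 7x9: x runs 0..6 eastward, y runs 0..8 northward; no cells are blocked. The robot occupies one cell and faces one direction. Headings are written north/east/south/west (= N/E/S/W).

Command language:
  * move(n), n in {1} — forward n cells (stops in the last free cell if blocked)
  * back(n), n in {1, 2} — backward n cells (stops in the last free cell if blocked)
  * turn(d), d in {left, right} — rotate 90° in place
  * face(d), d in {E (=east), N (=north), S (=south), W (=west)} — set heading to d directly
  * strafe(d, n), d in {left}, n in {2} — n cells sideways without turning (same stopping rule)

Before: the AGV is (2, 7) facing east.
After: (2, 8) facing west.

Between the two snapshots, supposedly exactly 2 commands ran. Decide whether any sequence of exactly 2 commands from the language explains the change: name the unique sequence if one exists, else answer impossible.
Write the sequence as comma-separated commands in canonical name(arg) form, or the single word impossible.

key: position moved to (2,8) AND the heading swung to W — translation plus rotation needed
begin: (2, 7) facing east
1. strafe(left, 2) → (2, 8) facing east
2. face(W) → (2, 8) facing west
no other 2-command option fits: unique.

strafe(left, 2), face(W)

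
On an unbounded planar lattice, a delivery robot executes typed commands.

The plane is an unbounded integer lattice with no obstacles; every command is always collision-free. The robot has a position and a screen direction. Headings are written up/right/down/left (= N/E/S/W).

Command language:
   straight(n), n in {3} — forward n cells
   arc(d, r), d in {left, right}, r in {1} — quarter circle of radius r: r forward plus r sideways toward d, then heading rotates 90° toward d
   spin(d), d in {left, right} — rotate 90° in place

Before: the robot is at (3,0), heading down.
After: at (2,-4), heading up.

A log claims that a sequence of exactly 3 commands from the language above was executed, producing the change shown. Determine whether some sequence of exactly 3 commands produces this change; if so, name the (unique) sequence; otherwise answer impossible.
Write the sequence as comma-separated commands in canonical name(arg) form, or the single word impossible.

key: running spin(right) before straight(3) would end elsewhere — order is forced
from: at (3,0), heading down
step 1 (straight(3)): at (3,-3), heading down
step 2 (arc(right, 1)): at (2,-4), heading left
step 3 (spin(right)): at (2,-4), heading up
no rival 3-sequence matches.

straight(3), arc(right, 1), spin(right)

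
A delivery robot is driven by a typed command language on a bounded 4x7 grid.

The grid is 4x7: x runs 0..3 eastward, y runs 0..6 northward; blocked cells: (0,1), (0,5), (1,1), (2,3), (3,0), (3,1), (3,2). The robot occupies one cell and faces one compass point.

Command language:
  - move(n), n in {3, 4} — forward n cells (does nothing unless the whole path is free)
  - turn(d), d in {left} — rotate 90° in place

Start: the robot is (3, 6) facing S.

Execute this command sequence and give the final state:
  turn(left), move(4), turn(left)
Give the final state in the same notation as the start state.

t0: (3, 6) facing S
step 1 (turn(left)): (3, 6) facing E
step 2 (move(4)): (3, 6) facing E
step 3 (turn(left)): (3, 6) facing N

(3, 6) facing N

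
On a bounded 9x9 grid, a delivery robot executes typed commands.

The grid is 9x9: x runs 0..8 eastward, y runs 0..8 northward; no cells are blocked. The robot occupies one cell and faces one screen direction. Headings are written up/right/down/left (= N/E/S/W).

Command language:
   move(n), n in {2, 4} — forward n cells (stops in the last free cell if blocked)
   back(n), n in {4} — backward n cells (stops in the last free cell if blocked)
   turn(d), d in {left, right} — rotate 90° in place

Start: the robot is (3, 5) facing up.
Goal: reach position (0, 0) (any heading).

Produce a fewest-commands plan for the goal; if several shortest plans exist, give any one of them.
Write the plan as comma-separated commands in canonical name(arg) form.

back(4), back(4), turn(right), back(4)

from: (3, 5) facing up
step 1 (back(4)): (3, 1) facing up
step 2 (back(4)): (3, 0) facing up
step 3 (turn(right)): (3, 0) facing right
step 4 (back(4)): (0, 0) facing right
nothing shorter than 4 reaches the goal.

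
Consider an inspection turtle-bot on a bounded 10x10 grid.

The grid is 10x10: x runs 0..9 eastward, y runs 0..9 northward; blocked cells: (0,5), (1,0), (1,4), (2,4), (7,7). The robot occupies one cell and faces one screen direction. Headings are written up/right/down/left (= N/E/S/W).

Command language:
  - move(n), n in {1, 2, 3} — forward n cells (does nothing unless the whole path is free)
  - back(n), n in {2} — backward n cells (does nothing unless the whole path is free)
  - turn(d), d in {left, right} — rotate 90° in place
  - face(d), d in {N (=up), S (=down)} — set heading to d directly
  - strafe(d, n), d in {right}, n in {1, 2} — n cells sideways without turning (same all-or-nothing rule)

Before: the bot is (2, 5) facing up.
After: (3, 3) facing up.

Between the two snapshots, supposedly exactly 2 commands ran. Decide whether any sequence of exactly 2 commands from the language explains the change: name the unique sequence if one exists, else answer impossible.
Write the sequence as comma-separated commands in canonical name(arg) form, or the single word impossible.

strafe(right, 1), back(2)

key: order matters: swapping strafe(right, 1) and back(2) lands elsewhere
start: (2, 5) facing up
step 1 (strafe(right, 1)): (3, 5) facing up
step 2 (back(2)): (3, 3) facing up
no other 2-command option fits: unique.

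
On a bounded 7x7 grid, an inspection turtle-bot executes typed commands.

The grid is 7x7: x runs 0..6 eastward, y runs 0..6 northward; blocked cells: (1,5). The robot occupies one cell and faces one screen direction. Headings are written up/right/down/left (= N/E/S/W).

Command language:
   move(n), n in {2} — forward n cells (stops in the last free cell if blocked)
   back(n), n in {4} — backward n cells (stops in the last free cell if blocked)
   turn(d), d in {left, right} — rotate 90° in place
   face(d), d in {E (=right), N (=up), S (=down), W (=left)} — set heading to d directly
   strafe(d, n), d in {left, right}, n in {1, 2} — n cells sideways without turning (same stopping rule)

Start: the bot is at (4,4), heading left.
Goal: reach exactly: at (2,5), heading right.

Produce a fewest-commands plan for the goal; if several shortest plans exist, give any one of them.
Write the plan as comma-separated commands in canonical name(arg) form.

start: at (4,4), heading left
[1] after face(E): at (4,4), heading right
[2] after strafe(left, 1): at (4,5), heading right
[3] after back(4): at (2,5), heading right
no 2-step plan works, so 3 is optimal.

face(E), strafe(left, 1), back(4)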